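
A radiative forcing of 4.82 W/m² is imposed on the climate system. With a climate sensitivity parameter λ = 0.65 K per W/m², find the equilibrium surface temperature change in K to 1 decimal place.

ΔT = λ ΔF = 0.65 × 4.82 = 3.1330 K.

ΔT = 3.1 K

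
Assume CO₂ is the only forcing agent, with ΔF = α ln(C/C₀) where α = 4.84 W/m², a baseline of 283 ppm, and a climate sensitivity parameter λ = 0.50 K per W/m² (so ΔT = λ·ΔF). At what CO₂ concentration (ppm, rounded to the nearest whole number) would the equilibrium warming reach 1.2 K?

Required forcing: ΔF = ΔT/λ = 1.2/0.50 = 2.4000 W/m².
Then ln(C/283) = ΔF/4.84 = 2.4000/4.84 = 0.49587.
So C = 283 × e^0.49587 = 283 × 1.64193 = 464.67 ppm.

C ≈ 465 ppm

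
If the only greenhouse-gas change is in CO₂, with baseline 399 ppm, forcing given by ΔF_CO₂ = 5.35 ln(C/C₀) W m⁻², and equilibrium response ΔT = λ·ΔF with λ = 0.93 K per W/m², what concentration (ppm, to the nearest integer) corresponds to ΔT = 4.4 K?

C ≈ 966 ppm

Required forcing: ΔF = ΔT/λ = 4.4/0.93 = 4.7312 W/m².
Then ln(C/399) = ΔF/5.35 = 4.7312/5.35 = 0.88434.
So C = 399 × e^0.88434 = 399 × 2.42139 = 966.13 ppm.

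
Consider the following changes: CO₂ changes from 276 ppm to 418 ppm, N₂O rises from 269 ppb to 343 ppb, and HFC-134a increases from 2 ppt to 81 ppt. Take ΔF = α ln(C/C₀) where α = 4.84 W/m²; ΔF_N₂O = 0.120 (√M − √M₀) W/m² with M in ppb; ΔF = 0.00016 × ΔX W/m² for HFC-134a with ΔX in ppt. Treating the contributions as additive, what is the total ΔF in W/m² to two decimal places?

ΔF = 2.28 W/m²

CO₂: 4.84 × ln(418/276) = 4.84 × ln(1.51449) = 4.84 × 0.41508 = 2.0090 W/m².
N₂O: 0.120 × (√343 − √269) = 0.120 × (18.5203 − 16.4012) = 0.120 × 2.1191 = 0.2543 W/m².
HFC-134a: ΔF = 0.00016 × (81 − 2) = 0.00016 × 79 = 0.0126 W/m².
Total ΔF = 2.0090 + 0.2543 + 0.0126 = 2.2759 W/m².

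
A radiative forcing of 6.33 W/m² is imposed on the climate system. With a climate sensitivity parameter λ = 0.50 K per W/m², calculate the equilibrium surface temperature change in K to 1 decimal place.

ΔT = 3.2 K

ΔT = λ ΔF = 0.50 × 6.33 = 3.1650 K.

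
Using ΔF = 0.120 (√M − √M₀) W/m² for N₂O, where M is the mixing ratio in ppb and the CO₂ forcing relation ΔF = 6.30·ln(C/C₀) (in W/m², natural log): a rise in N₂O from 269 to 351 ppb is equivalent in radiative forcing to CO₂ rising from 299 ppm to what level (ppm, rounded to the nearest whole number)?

N₂O forcing: 0.120 × (√351 − √269) = 0.120 × (18.7350 − 16.4012) = 0.120 × 2.3338 = 0.28006 W/m².
Set 6.30 ln(C/299) = 0.28006: ln(C/299) = 0.28006/6.30 = 0.04445, so C = 299 × e^0.04445 = 299 × 1.04545 = 312.59 ppm.

C ≈ 313 ppm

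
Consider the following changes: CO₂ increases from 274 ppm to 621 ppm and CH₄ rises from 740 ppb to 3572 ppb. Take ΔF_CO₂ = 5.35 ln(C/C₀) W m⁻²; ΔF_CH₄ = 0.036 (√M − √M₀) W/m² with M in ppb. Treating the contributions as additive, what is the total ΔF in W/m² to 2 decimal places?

CO₂: 5.35 × ln(621/274) = 5.35 × ln(2.26642) = 5.35 × 0.81820 = 4.3774 W/m².
CH₄: 0.036 × (√3572 − √740) = 0.036 × (59.7662 − 27.2029) = 0.036 × 32.5633 = 1.1723 W/m².
Total ΔF = 4.3774 + 1.1723 = 5.5497 W/m².

ΔF = 5.55 W/m²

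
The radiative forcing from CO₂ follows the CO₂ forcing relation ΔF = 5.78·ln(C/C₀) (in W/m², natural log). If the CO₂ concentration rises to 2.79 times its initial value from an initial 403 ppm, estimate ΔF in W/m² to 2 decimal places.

Because the forcing depends only on the ratio C/C₀, the initial concentration does not enter.
ΔF = 5.78 × ln(2.79) = 5.78 × 1.02604 = 5.9305 W/m².

ΔF = 5.93 W/m²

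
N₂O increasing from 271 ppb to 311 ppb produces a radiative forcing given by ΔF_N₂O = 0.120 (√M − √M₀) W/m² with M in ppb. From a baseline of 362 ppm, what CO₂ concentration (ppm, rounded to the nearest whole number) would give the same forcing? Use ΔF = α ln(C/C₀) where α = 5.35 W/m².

N₂O forcing: 0.120 × (√311 − √271) = 0.120 × (17.6352 − 16.4621) = 0.120 × 1.1731 = 0.14077 W/m².
Set 5.35 ln(C/362) = 0.14077: ln(C/362) = 0.14077/5.35 = 0.02631, so C = 362 × e^0.02631 = 362 × 1.02666 = 371.65 ppm.

C ≈ 372 ppm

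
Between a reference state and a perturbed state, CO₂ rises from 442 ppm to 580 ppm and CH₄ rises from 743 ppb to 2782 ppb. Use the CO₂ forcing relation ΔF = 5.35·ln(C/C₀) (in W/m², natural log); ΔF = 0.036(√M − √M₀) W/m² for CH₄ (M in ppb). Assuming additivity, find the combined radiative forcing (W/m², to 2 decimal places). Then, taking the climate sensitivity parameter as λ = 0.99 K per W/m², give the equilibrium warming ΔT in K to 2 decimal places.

ΔF = 2.37 W/m²; ΔT = 2.35 K

CO₂: 5.35 × ln(580/442) = 5.35 × ln(1.31222) = 5.35 × 0.27172 = 1.4537 W/m².
CH₄: 0.036 × (√2782 − √743) = 0.036 × (52.7447 − 27.2580) = 0.036 × 25.4867 = 0.9175 W/m².
Total ΔF = 1.4537 + 0.9175 = 2.3712 W/m².
ΔT = λ ΔF = 0.99 × 2.37 = 2.3463 K.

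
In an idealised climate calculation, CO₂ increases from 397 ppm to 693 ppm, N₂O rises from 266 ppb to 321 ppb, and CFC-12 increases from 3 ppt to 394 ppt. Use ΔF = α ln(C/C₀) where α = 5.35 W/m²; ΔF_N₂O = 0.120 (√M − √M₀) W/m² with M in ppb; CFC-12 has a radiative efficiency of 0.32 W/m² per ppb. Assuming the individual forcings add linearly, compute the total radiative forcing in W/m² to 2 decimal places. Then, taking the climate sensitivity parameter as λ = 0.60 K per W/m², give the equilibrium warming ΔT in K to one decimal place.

CO₂: 5.35 × ln(693/397) = 5.35 × ln(1.74559) = 5.35 × 0.55709 = 2.9804 W/m².
N₂O: 0.120 × (√321 − √266) = 0.120 × (17.9165 − 16.3095) = 0.120 × 1.6070 = 0.1928 W/m².
CFC-12: Δ = 394 − 3 = 391 ppt = 0.391 ppb; ΔF = 0.32 × 0.391 = 0.1251 W/m².
Total ΔF = 2.9804 + 0.1928 + 0.1251 = 3.2983 W/m².
ΔT = λ ΔF = 0.60 × 3.30 = 1.9800 K.

ΔF = 3.30 W/m²; ΔT = 2.0 K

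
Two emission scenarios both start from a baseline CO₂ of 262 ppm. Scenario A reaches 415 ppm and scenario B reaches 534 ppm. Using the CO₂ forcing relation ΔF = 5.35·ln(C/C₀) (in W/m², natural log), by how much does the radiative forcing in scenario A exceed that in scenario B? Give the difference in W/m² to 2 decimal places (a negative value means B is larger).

ΔF_A − ΔF_B = -1.35 W/m²

ΔF_A = 5.35 ln(415/262) = 5.35 × 0.45993 = 2.4606 W/m².
ΔF_B = 5.35 ln(534/262) = 5.35 × 0.71205 = 3.8095 W/m².
Difference: 2.4606 − 3.8095 = -1.3489 W/m².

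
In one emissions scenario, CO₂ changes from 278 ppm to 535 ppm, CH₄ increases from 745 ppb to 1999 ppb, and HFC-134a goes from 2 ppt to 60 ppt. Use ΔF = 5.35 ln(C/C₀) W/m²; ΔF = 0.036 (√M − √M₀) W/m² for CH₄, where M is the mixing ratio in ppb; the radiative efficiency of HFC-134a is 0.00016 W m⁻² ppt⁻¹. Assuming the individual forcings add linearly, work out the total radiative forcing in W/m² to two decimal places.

ΔF = 4.14 W/m²

CO₂: 5.35 × ln(535/278) = 5.35 × ln(1.92446) = 5.35 × 0.65465 = 3.5024 W/m².
CH₄: 0.036 × (√1999 − √745) = 0.036 × (44.7102 − 27.2947) = 0.036 × 17.4155 = 0.6270 W/m².
HFC-134a: ΔF = 0.00016 × (60 − 2) = 0.00016 × 58 = 0.0093 W/m².
Total ΔF = 3.5024 + 0.6270 + 0.0093 = 4.1387 W/m².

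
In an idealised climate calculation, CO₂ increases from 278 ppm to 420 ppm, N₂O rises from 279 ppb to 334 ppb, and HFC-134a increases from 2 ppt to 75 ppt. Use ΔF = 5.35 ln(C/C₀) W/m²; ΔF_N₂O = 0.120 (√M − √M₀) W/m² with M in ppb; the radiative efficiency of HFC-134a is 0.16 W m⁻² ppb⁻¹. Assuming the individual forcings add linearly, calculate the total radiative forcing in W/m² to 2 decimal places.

ΔF = 2.41 W/m²

CO₂: 5.35 × ln(420/278) = 5.35 × ln(1.51079) = 5.35 × 0.41263 = 2.2076 W/m².
N₂O: 0.120 × (√334 − √279) = 0.120 × (18.2757 − 16.7033) = 0.120 × 1.5724 = 0.1887 W/m².
HFC-134a: Δ = 75 − 2 = 73 ppt = 0.073 ppb; ΔF = 0.16 × 0.073 = 0.0117 W/m².
Total ΔF = 2.2076 + 0.1887 + 0.0117 = 2.4080 W/m².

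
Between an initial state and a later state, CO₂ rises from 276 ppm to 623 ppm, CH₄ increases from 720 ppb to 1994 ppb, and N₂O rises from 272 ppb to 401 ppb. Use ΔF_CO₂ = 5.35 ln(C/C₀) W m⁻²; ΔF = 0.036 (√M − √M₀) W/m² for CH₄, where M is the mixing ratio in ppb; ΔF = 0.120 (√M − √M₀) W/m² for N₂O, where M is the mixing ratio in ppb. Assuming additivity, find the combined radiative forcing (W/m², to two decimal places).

CO₂: 5.35 × ln(623/276) = 5.35 × ln(2.25725) = 5.35 × 0.81415 = 4.3557 W/m².
CH₄: 0.036 × (√1994 − √720) = 0.036 × (44.6542 − 26.8328) = 0.036 × 17.8214 = 0.6416 W/m².
N₂O: 0.120 × (√401 − √272) = 0.120 × (20.0250 − 16.4924) = 0.120 × 3.5326 = 0.4239 W/m².
Total ΔF = 4.3557 + 0.6416 + 0.4239 = 5.4212 W/m².

ΔF = 5.42 W/m²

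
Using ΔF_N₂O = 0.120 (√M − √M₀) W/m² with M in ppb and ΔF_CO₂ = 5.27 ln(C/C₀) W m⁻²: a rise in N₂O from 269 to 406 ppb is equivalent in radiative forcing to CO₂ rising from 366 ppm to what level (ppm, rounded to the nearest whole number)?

C ≈ 399 ppm

N₂O forcing: 0.120 × (√406 − √269) = 0.120 × (20.1494 − 16.4012) = 0.120 × 3.7482 = 0.44978 W/m².
Set 5.27 ln(C/366) = 0.44978: ln(C/366) = 0.44978/5.27 = 0.08535, so C = 366 × e^0.08535 = 366 × 1.08910 = 398.61 ppm.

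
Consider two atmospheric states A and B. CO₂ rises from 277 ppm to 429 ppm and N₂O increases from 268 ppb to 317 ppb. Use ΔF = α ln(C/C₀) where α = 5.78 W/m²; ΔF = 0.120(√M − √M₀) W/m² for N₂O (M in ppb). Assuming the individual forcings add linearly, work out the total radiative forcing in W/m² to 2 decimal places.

CO₂: 5.78 × ln(429/277) = 5.78 × ln(1.54874) = 5.78 × 0.43744 = 2.5284 W/m².
N₂O: 0.120 × (√317 − √268) = 0.120 × (17.8045 − 16.3707) = 0.120 × 1.4338 = 0.1721 W/m².
Total ΔF = 2.5284 + 0.1721 = 2.7005 W/m².

ΔF = 2.70 W/m²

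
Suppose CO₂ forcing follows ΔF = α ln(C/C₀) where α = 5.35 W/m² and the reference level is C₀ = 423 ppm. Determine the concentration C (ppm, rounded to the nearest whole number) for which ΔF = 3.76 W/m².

C ≈ 854 ppm

Set 5.35 ln(C/423) = 3.76, so ln(C/423) = 3.76/5.35 = 0.70280.
Then C/423 = e^0.70280 = 2.01940, giving C = 423 × 2.01940 = 854.21 ppm.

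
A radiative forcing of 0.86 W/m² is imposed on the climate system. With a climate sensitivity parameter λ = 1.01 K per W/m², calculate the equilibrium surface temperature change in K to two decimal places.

ΔT = 0.87 K

ΔT = λ ΔF = 1.01 × 0.86 = 0.8686 K.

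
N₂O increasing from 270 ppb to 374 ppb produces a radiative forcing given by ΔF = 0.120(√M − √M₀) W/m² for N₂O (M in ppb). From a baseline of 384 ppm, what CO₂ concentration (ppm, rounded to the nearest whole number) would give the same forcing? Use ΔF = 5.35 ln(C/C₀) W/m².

C ≈ 410 ppm

N₂O forcing: 0.120 × (√374 − √270) = 0.120 × (19.3391 − 16.4317) = 0.120 × 2.9074 = 0.34889 W/m².
Set 5.35 ln(C/384) = 0.34889: ln(C/384) = 0.34889/5.35 = 0.06521, so C = 384 × e^0.06521 = 384 × 1.06738 = 409.87 ppm.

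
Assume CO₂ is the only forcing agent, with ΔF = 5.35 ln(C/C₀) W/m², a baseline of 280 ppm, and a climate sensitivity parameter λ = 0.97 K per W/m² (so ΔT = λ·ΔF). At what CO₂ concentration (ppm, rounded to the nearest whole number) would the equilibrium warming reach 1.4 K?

C ≈ 367 ppm

Required forcing: ΔF = ΔT/λ = 1.4/0.97 = 1.4433 W/m².
Then ln(C/280) = ΔF/5.35 = 1.4433/5.35 = 0.26978.
So C = 280 × e^0.26978 = 280 × 1.30968 = 366.71 ppm.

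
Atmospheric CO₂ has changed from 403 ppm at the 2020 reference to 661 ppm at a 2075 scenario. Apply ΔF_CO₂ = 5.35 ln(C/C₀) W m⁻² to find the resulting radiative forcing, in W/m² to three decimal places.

ΔF = 2.647 W/m²

CO₂ absorption bands are partially saturated, so forcing scales with the logarithm of the concentration ratio.
CO₂: 5.35 × ln(661/403) = 5.35 × ln(1.64020) = 5.35 × 0.49482 = 2.6473 W/m².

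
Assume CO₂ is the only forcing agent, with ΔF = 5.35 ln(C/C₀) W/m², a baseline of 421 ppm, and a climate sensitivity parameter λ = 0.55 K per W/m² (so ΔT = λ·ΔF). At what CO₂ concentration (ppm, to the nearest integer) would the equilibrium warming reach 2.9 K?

Required forcing: ΔF = ΔT/λ = 2.9/0.55 = 5.2727 W/m².
Then ln(C/421) = ΔF/5.35 = 5.2727/5.35 = 0.98555.
So C = 421 × e^0.98555 = 421 × 2.67929 = 1127.98 ppm.

C ≈ 1128 ppm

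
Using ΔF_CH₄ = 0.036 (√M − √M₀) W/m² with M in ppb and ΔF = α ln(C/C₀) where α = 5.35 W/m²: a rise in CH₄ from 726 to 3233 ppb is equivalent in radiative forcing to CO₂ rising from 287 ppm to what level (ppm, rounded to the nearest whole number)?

C ≈ 351 ppm

CH₄ forcing: 0.036 × (√3233 − √726) = 0.036 × (56.8595 − 26.9444) = 0.036 × 29.9151 = 1.07694 W/m².
Set 5.35 ln(C/287) = 1.07694: ln(C/287) = 1.07694/5.35 = 0.20130, so C = 287 × e^0.20130 = 287 × 1.22299 = 351.00 ppm.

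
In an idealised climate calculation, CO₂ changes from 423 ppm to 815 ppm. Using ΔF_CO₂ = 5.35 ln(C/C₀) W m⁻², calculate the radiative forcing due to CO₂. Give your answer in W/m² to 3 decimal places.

ΔF = 3.509 W/m²

CO₂ absorption bands are partially saturated, so forcing scales with the logarithm of the concentration ratio.
CO₂: 5.35 × ln(815/423) = 5.35 × ln(1.92671) = 5.35 × 0.65581 = 3.5086 W/m².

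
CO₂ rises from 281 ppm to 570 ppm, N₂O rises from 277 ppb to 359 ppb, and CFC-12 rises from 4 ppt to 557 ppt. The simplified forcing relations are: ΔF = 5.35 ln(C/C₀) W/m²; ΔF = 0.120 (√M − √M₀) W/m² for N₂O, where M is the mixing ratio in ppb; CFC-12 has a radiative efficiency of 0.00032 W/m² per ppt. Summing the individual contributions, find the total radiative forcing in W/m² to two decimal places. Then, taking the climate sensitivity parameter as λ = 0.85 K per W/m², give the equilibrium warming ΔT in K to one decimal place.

ΔF = 4.24 W/m²; ΔT = 3.6 K

CO₂: 5.35 × ln(570/281) = 5.35 × ln(2.02847) = 5.35 × 0.70728 = 3.7839 W/m².
N₂O: 0.120 × (√359 − √277) = 0.120 × (18.9473 − 16.6433) = 0.120 × 2.3040 = 0.2765 W/m².
CFC-12: ΔF = 0.00032 × (557 − 4) = 0.00032 × 553 = 0.1770 W/m².
Total ΔF = 3.7839 + 0.2765 + 0.1770 = 4.2374 W/m².
ΔT = λ ΔF = 0.85 × 4.24 = 3.6040 K.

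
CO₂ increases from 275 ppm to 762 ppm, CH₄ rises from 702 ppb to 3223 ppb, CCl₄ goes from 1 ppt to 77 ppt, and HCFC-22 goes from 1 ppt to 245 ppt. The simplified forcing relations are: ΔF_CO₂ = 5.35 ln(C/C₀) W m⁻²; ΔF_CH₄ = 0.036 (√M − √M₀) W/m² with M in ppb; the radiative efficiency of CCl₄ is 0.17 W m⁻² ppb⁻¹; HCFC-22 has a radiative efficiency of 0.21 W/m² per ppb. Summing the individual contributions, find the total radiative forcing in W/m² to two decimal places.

ΔF = 6.61 W/m²

CO₂: 5.35 × ln(762/275) = 5.35 × ln(2.77091) = 5.35 × 1.01918 = 5.4526 W/m².
CH₄: 0.036 × (√3223 − √702) = 0.036 × (56.7715 − 26.4953) = 0.036 × 30.2762 = 1.0899 W/m².
CCl₄: Δ = 77 − 1 = 76 ppt = 0.076 ppb; ΔF = 0.17 × 0.076 = 0.0129 W/m².
HCFC-22: Δ = 245 − 1 = 244 ppt = 0.244 ppb; ΔF = 0.21 × 0.244 = 0.0512 W/m².
Total ΔF = 5.4526 + 1.0899 + 0.0129 + 0.0512 = 6.6066 W/m².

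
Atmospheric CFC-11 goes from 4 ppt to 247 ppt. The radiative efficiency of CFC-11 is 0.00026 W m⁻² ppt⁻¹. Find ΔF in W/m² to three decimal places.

CFC-11: ΔF = 0.00026 × (247 − 4) = 0.00026 × 243 = 0.0632 W/m².

ΔF = 0.063 W/m²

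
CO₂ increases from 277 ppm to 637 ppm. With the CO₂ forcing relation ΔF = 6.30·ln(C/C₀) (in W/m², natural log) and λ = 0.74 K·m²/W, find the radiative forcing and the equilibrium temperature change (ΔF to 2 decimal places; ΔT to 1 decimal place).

CO₂: 6.30 × ln(637/277) = 6.30 × ln(2.29964) = 6.30 × 0.83275 = 5.2463 W/m².
ΔT = λ ΔF = 0.74 × 5.25 = 3.8850 K.

ΔF = 5.25 W/m²; ΔT = 3.9 K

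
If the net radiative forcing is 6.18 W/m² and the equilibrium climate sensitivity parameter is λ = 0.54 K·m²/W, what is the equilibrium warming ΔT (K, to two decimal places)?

ΔT = 3.34 K

ΔT = λ ΔF = 0.54 × 6.18 = 3.3372 K.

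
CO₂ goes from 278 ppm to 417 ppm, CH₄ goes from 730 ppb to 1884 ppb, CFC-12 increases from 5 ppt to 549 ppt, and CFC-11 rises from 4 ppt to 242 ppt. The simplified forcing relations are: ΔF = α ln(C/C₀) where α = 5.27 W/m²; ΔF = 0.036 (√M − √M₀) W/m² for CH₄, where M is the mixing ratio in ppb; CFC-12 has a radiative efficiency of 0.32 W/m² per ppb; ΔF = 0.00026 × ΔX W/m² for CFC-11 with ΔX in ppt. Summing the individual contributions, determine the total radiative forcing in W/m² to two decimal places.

ΔF = 2.96 W/m²

CO₂: 5.27 × ln(417/278) = 5.27 × ln(1.50000) = 5.27 × 0.40547 = 2.1368 W/m².
CH₄: 0.036 × (√1884 − √730) = 0.036 × (43.4051 − 27.0185) = 0.036 × 16.3866 = 0.5899 W/m².
CFC-12: Δ = 549 − 5 = 544 ppt = 0.544 ppb; ΔF = 0.32 × 0.544 = 0.1741 W/m².
CFC-11: ΔF = 0.00026 × (242 − 4) = 0.00026 × 238 = 0.0619 W/m².
Total ΔF = 2.1368 + 0.5899 + 0.1741 + 0.0619 = 2.9627 W/m².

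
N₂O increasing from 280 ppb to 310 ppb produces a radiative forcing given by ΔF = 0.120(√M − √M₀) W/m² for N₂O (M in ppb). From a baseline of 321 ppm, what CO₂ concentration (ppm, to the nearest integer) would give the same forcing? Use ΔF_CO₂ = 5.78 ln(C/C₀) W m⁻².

C ≈ 327 ppm

N₂O forcing: 0.120 × (√310 − √280) = 0.120 × (17.6068 − 16.7332) = 0.120 × 0.8736 = 0.10483 W/m².
Set 5.78 ln(C/321) = 0.10483: ln(C/321) = 0.10483/5.78 = 0.01814, so C = 321 × e^0.01814 = 321 × 1.01831 = 326.88 ppm.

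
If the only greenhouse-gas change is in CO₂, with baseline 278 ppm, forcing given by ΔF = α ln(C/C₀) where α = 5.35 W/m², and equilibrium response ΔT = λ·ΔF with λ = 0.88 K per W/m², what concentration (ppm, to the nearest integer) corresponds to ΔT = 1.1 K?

Required forcing: ΔF = ΔT/λ = 1.1/0.88 = 1.2500 W/m².
Then ln(C/278) = ΔF/5.35 = 1.2500/5.35 = 0.23364.
So C = 278 × e^0.23364 = 278 × 1.26319 = 351.17 ppm.

C ≈ 351 ppm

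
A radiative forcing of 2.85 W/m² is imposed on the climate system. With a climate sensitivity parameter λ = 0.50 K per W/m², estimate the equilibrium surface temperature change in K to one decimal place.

ΔT = 1.4 K

ΔT = λ ΔF = 0.50 × 2.85 = 1.4250 K.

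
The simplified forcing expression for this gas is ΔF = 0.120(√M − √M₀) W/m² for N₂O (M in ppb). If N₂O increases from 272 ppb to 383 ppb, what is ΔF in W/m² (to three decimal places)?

ΔF = 0.369 W/m²

N₂O: 0.120 × (√383 − √272) = 0.120 × (19.5704 − 16.4924) = 0.120 × 3.0780 = 0.3694 W/m².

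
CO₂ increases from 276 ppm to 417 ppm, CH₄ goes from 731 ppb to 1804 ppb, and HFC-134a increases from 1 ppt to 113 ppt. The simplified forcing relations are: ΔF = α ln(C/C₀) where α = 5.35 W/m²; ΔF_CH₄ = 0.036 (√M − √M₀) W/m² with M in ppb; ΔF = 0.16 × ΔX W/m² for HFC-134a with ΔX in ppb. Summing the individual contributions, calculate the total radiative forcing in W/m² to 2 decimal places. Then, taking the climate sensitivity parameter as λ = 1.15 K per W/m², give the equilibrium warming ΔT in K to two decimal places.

CO₂: 5.35 × ln(417/276) = 5.35 × ln(1.51087) = 5.35 × 0.41269 = 2.2079 W/m².
CH₄: 0.036 × (√1804 − √731) = 0.036 × (42.4735 − 27.0370) = 0.036 × 15.4365 = 0.5557 W/m².
HFC-134a: Δ = 113 − 1 = 112 ppt = 0.112 ppb; ΔF = 0.16 × 0.112 = 0.0179 W/m².
Total ΔF = 2.2079 + 0.5557 + 0.0179 = 2.7815 W/m².
ΔT = λ ΔF = 1.15 × 2.78 = 3.1970 K.

ΔF = 2.78 W/m²; ΔT = 3.20 K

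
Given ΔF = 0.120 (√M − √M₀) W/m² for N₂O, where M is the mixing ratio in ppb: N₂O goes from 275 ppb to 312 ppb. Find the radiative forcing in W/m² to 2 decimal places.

N₂O: 0.120 × (√312 − √275) = 0.120 × (17.6635 − 16.5831) = 0.120 × 1.0804 = 0.1296 W/m².

ΔF = 0.13 W/m²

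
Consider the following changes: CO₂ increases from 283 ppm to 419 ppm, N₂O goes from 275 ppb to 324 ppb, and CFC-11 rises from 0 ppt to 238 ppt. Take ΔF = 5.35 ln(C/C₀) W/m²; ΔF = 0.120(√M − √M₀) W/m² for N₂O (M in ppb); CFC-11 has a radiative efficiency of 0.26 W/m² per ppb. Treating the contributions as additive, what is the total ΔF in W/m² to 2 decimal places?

CO₂: 5.35 × ln(419/283) = 5.35 × ln(1.48057) = 5.35 × 0.39243 = 2.0995 W/m².
N₂O: 0.120 × (√324 − √275) = 0.120 × (18.0000 − 16.5831) = 0.120 × 1.4169 = 0.1700 W/m².
CFC-11: Δ = 238 − 0 = 238 ppt = 0.238 ppb; ΔF = 0.26 × 0.238 = 0.0619 W/m².
Total ΔF = 2.0995 + 0.1700 + 0.0619 = 2.3314 W/m².

ΔF = 2.33 W/m²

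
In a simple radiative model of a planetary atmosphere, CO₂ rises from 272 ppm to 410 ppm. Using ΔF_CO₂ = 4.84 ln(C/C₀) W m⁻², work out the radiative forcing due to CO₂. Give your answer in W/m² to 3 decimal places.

CO₂: 4.84 × ln(410/272) = 4.84 × ln(1.50735) = 4.84 × 0.41035 = 1.9861 W/m².

ΔF = 1.986 W/m²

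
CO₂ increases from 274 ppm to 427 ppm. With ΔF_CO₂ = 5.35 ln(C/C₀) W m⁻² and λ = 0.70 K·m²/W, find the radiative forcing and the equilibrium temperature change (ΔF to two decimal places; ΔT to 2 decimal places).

ΔF = 2.37 W/m²; ΔT = 1.66 K

CO₂: 5.35 × ln(427/274) = 5.35 × ln(1.55839) = 5.35 × 0.44365 = 2.3735 W/m².
ΔT = λ ΔF = 0.70 × 2.37 = 1.6590 K.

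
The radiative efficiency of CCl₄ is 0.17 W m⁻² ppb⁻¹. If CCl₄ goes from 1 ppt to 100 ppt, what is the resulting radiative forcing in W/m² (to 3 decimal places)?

CCl₄: Δ = 100 − 1 = 99 ppt = 0.099 ppb; ΔF = 0.17 × 0.099 = 0.0168 W/m².

ΔF = 0.017 W/m²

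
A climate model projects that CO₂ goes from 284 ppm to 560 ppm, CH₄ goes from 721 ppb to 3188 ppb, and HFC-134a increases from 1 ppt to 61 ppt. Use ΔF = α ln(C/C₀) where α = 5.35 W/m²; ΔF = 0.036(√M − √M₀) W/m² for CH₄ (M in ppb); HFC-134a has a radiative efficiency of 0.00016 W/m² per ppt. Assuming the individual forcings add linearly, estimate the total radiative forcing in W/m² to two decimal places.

ΔF = 4.71 W/m²

CO₂: 5.35 × ln(560/284) = 5.35 × ln(1.97183) = 5.35 × 0.67896 = 3.6324 W/m².
CH₄: 0.036 × (√3188 − √721) = 0.036 × (56.4624 − 26.8514) = 0.036 × 29.6110 = 1.0660 W/m².
HFC-134a: ΔF = 0.00016 × (61 − 1) = 0.00016 × 60 = 0.0096 W/m².
Total ΔF = 3.6324 + 1.0660 + 0.0096 = 4.7080 W/m².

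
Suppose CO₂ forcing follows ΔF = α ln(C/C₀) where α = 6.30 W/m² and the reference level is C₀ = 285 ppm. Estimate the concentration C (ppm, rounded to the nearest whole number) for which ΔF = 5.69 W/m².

C ≈ 703 ppm

Set 6.30 ln(C/285) = 5.69, so ln(C/285) = 5.69/6.30 = 0.90317.
Then C/285 = e^0.90317 = 2.46741, giving C = 285 × 2.46741 = 703.21 ppm.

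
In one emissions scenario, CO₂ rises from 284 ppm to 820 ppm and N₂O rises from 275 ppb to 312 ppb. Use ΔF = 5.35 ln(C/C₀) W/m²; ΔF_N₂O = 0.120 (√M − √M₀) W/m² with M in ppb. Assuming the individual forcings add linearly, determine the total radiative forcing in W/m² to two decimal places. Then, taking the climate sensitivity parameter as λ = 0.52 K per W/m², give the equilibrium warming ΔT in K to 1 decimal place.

CO₂: 5.35 × ln(820/284) = 5.35 × ln(2.88732) = 5.35 × 1.06033 = 5.6728 W/m².
N₂O: 0.120 × (√312 − √275) = 0.120 × (17.6635 − 16.5831) = 0.120 × 1.0804 = 0.1296 W/m².
Total ΔF = 5.6728 + 0.1296 = 5.8024 W/m².
ΔT = λ ΔF = 0.52 × 5.80 = 3.0160 K.

ΔF = 5.80 W/m²; ΔT = 3.0 K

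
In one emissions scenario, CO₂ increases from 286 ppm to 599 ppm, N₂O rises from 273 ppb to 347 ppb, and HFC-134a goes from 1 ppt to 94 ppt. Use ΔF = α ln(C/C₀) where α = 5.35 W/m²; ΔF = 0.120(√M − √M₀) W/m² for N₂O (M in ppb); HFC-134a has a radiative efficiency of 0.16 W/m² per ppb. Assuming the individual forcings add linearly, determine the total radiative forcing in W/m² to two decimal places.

CO₂: 5.35 × ln(599/286) = 5.35 × ln(2.09441) = 5.35 × 0.73927 = 3.9551 W/m².
N₂O: 0.120 × (√347 − √273) = 0.120 × (18.6279 − 16.5227) = 0.120 × 2.1052 = 0.2526 W/m².
HFC-134a: Δ = 94 − 1 = 93 ppt = 0.093 ppb; ΔF = 0.16 × 0.093 = 0.0149 W/m².
Total ΔF = 3.9551 + 0.2526 + 0.0149 = 4.2226 W/m².

ΔF = 4.22 W/m²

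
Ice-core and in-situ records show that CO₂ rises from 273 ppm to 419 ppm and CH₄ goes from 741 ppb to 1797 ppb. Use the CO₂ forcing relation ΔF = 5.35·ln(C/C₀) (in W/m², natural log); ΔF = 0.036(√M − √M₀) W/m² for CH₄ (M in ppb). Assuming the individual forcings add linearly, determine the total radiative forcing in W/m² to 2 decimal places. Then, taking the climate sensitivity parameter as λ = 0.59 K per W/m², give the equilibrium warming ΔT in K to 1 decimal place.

ΔF = 2.84 W/m²; ΔT = 1.7 K

CO₂: 5.35 × ln(419/273) = 5.35 × ln(1.53480) = 5.35 × 0.42840 = 2.2919 W/m².
CH₄: 0.036 × (√1797 − √741) = 0.036 × (42.3910 − 27.2213) = 0.036 × 15.1697 = 0.5461 W/m².
Total ΔF = 2.2919 + 0.5461 = 2.8380 W/m².
ΔT = λ ΔF = 0.59 × 2.84 = 1.6756 K.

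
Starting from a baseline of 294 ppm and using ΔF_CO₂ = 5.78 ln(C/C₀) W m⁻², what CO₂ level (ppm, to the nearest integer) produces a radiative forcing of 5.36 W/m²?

Set 5.78 ln(C/294) = 5.36, so ln(C/294) = 5.36/5.78 = 0.92734.
Then C/294 = e^0.92734 = 2.52778, giving C = 294 × 2.52778 = 743.17 ppm.

C ≈ 743 ppm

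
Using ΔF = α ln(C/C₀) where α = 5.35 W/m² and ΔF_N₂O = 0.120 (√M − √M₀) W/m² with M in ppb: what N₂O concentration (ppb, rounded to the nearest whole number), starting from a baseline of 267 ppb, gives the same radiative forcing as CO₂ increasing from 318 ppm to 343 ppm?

CO₂ forcing: 5.35 × ln(343/318) = 5.35 × 0.075679 = 0.40488 W/m².
Set 0.120(√M − √267) = 0.40488: √M = 0.40488/0.120 + √267 = 3.3740 + 16.3401 = 19.7141.
M = (19.7141)² = 388.65 ppb.

M ≈ 389 ppb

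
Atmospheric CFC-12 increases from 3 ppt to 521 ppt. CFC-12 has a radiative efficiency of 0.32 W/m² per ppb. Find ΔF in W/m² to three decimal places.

CFC-12: Δ = 521 − 3 = 518 ppt = 0.518 ppb; ΔF = 0.32 × 0.518 = 0.1658 W/m².

ΔF = 0.166 W/m²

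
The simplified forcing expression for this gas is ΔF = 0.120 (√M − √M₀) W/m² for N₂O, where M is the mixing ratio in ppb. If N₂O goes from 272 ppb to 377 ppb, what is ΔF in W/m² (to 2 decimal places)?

N₂O: 0.120 × (√377 − √272) = 0.120 × (19.4165 − 16.4924) = 0.120 × 2.9241 = 0.3509 W/m².

ΔF = 0.35 W/m²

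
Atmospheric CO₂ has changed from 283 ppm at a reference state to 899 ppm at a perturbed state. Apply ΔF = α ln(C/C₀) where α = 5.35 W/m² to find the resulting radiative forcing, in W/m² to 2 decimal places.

CO₂: 5.35 × ln(899/283) = 5.35 × ln(3.17668) = 5.35 × 1.15584 = 6.1837 W/m².

ΔF = 6.18 W/m²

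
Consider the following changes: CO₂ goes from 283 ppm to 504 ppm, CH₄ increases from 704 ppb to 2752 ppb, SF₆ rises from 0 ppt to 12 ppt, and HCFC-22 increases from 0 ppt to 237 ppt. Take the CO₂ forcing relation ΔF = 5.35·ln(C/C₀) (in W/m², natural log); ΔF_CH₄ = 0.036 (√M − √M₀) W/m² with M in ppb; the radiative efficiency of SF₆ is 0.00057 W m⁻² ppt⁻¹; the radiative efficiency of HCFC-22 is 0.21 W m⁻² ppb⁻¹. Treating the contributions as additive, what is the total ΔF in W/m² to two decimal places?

ΔF = 4.08 W/m²

CO₂: 5.35 × ln(504/283) = 5.35 × ln(1.78092) = 5.35 × 0.57713 = 3.0876 W/m².
CH₄: 0.036 × (√2752 − √704) = 0.036 × (52.4595 − 26.5330) = 0.036 × 25.9265 = 0.9334 W/m².
SF₆: ΔF = 0.00057 × (12 − 0) = 0.00057 × 12 = 0.0068 W/m².
HCFC-22: Δ = 237 − 0 = 237 ppt = 0.237 ppb; ΔF = 0.21 × 0.237 = 0.0498 W/m².
Total ΔF = 3.0876 + 0.9334 + 0.0068 + 0.0498 = 4.0776 W/m².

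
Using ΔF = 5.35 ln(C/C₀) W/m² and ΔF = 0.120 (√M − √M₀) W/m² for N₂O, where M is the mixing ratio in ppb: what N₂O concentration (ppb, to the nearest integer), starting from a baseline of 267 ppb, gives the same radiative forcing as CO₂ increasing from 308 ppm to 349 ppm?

CO₂ forcing: 5.35 × ln(349/308) = 5.35 × 0.124972 = 0.66860 W/m².
Set 0.120(√M − √267) = 0.66860: √M = 0.66860/0.120 + √267 = 5.5717 + 16.3401 = 21.9118.
M = (21.9118)² = 480.13 ppb.

M ≈ 480 ppb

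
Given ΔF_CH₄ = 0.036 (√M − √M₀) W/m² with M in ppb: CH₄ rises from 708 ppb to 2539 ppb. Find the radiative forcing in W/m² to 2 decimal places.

CH₄: 0.036 × (√2539 − √708) = 0.036 × (50.3885 − 26.6083) = 0.036 × 23.7802 = 0.8561 W/m².

ΔF = 0.86 W/m²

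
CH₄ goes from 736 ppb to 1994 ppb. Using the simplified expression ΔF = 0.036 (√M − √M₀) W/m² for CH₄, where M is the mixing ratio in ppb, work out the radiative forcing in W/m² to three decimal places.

ΔF = 0.631 W/m²

CH₄: 0.036 × (√1994 − √736) = 0.036 × (44.6542 − 27.1293) = 0.036 × 17.5249 = 0.6309 W/m².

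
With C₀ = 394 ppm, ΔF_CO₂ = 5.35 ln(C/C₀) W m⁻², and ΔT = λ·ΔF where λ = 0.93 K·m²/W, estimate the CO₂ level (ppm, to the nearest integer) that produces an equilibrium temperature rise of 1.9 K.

Required forcing: ΔF = ΔT/λ = 1.9/0.93 = 2.0430 W/m².
Then ln(C/394) = ΔF/5.35 = 2.0430/5.35 = 0.38187.
So C = 394 × e^0.38187 = 394 × 1.46502 = 577.22 ppm.

C ≈ 577 ppm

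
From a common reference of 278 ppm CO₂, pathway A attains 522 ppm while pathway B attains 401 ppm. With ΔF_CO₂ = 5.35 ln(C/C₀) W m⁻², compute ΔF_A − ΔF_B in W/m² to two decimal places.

ΔF_A = 5.35 ln(522/278) = 5.35 × 0.63005 = 3.3708 W/m².
ΔF_B = 5.35 ln(401/278) = 5.35 × 0.36634 = 1.9599 W/m².
Difference: 3.3708 − 1.9599 = 1.4109 W/m².

ΔF_A − ΔF_B = 1.41 W/m²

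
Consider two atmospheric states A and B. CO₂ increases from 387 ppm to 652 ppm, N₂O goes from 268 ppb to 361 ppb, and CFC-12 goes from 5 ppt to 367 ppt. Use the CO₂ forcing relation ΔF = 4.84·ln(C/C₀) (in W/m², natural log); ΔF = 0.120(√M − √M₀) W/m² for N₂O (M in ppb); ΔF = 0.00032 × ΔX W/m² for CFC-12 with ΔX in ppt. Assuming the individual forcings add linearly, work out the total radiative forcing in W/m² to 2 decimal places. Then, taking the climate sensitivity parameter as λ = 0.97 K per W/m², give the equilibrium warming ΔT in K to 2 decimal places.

ΔF = 2.96 W/m²; ΔT = 2.87 K

CO₂: 4.84 × ln(652/387) = 4.84 × ln(1.68475) = 4.84 × 0.52162 = 2.5246 W/m².
N₂O: 0.120 × (√361 − √268) = 0.120 × (19.0000 − 16.3707) = 0.120 × 2.6293 = 0.3155 W/m².
CFC-12: ΔF = 0.00032 × (367 − 5) = 0.00032 × 362 = 0.1158 W/m².
Total ΔF = 2.5246 + 0.3155 + 0.1158 = 2.9559 W/m².
ΔT = λ ΔF = 0.97 × 2.96 = 2.8712 K.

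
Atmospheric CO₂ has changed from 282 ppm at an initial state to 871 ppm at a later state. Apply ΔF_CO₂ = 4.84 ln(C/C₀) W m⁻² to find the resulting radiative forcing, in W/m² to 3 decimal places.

ΔF = 5.458 W/m²

CO₂ absorption bands are partially saturated, so forcing scales with the logarithm of the concentration ratio.
CO₂: 4.84 × ln(871/282) = 4.84 × ln(3.08865) = 4.84 × 1.12773 = 5.4582 W/m².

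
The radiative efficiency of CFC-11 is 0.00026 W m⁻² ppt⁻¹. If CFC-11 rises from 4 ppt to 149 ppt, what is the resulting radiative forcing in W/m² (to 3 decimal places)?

CFC-11: ΔF = 0.00026 × (149 − 4) = 0.00026 × 145 = 0.0377 W/m².

ΔF = 0.038 W/m²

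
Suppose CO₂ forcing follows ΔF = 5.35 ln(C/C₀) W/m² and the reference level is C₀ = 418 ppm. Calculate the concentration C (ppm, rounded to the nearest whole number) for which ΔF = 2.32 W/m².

C ≈ 645 ppm

Set 5.35 ln(C/418) = 2.32, so ln(C/418) = 2.32/5.35 = 0.43364.
Then C/418 = e^0.43364 = 1.54286, giving C = 418 × 1.54286 = 644.92 ppm.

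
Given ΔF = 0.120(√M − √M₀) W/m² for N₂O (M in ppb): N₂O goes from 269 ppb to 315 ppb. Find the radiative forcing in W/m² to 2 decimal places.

ΔF = 0.16 W/m²

N₂O: 0.120 × (√315 − √269) = 0.120 × (17.7482 − 16.4012) = 0.120 × 1.3470 = 0.1616 W/m².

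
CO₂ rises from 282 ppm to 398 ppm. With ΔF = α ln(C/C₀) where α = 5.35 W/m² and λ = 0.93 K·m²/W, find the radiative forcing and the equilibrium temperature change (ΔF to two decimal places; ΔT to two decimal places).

CO₂: 5.35 × ln(398/282) = 5.35 × ln(1.41135) = 5.35 × 0.34455 = 1.8433 W/m².
ΔT = λ ΔF = 0.93 × 1.84 = 1.7112 K.

ΔF = 1.84 W/m²; ΔT = 1.71 K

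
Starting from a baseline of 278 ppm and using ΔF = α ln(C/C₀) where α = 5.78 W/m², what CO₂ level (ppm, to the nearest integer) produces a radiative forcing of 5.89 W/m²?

C ≈ 770 ppm

Set 5.78 ln(C/278) = 5.89, so ln(C/278) = 5.89/5.78 = 1.01903.
Then C/278 = e^1.01903 = 2.77051, giving C = 278 × 2.77051 = 770.20 ppm.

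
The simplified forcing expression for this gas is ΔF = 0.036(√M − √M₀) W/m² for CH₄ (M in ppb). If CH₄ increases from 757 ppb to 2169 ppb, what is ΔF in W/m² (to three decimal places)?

CH₄: 0.036 × (√2169 − √757) = 0.036 × (46.5725 − 27.5136) = 0.036 × 19.0589 = 0.6861 W/m².

ΔF = 0.686 W/m²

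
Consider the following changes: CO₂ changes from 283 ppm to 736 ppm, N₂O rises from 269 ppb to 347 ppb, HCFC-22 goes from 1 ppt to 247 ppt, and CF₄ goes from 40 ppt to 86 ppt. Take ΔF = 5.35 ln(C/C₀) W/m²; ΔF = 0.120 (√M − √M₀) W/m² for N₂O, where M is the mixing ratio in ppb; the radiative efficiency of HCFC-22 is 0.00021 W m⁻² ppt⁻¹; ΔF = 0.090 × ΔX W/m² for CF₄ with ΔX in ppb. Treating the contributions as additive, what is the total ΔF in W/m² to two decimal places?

CO₂: 5.35 × ln(736/283) = 5.35 × ln(2.60071) = 5.35 × 0.95578 = 5.1134 W/m².
N₂O: 0.120 × (√347 − √269) = 0.120 × (18.6279 − 16.4012) = 0.120 × 2.2267 = 0.2672 W/m².
HCFC-22: ΔF = 0.00021 × (247 − 1) = 0.00021 × 246 = 0.0517 W/m².
CF₄: Δ = 86 − 40 = 46 ppt = 0.046 ppb; ΔF = 0.090 × 0.046 = 0.0041 W/m².
Total ΔF = 5.1134 + 0.2672 + 0.0517 + 0.0041 = 5.4364 W/m².

ΔF = 5.44 W/m²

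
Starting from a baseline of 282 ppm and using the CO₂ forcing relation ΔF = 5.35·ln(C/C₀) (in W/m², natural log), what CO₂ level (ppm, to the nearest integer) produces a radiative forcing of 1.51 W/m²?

C ≈ 374 ppm

Set 5.35 ln(C/282) = 1.51, so ln(C/282) = 1.51/5.35 = 0.28224.
Then C/282 = e^0.28224 = 1.32610, giving C = 282 × 1.32610 = 373.96 ppm.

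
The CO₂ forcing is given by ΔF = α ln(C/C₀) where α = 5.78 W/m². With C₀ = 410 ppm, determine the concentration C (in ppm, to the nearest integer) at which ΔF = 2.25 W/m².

C ≈ 605 ppm

Set 5.78 ln(C/410) = 2.25, so ln(C/410) = 2.25/5.78 = 0.38927.
Then C/410 = e^0.38927 = 1.47590, giving C = 410 × 1.47590 = 605.12 ppm.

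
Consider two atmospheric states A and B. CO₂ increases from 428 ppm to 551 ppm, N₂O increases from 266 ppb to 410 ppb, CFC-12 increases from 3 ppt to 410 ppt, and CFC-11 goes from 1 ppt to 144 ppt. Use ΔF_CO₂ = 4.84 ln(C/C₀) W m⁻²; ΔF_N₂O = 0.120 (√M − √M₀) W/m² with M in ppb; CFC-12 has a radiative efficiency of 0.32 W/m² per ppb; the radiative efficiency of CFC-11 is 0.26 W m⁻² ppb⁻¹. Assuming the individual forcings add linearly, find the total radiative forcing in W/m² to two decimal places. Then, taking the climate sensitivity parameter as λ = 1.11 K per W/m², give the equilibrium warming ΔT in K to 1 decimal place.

CO₂: 4.84 × ln(551/428) = 4.84 × ln(1.28738) = 4.84 × 0.25261 = 1.2226 W/m².
N₂O: 0.120 × (√410 − √266) = 0.120 × (20.2485 − 16.3095) = 0.120 × 3.9390 = 0.4727 W/m².
CFC-12: Δ = 410 − 3 = 407 ppt = 0.407 ppb; ΔF = 0.32 × 0.407 = 0.1302 W/m².
CFC-11: Δ = 144 − 1 = 143 ppt = 0.143 ppb; ΔF = 0.26 × 0.143 = 0.0372 W/m².
Total ΔF = 1.2226 + 0.4727 + 0.1302 + 0.0372 = 1.8627 W/m².
ΔT = λ ΔF = 1.11 × 1.86 = 2.0646 K.

ΔF = 1.86 W/m²; ΔT = 2.1 K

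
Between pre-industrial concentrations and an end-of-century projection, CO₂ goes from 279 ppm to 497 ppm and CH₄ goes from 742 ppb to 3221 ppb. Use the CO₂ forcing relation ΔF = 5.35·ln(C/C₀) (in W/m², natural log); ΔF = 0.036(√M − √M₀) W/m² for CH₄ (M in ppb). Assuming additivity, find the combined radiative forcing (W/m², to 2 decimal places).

ΔF = 4.15 W/m²

CO₂: 5.35 × ln(497/279) = 5.35 × ln(1.78136) = 5.35 × 0.57738 = 3.0890 W/m².
CH₄: 0.036 × (√3221 − √742) = 0.036 × (56.7539 − 27.2397) = 0.036 × 29.5142 = 1.0625 W/m².
Total ΔF = 3.0890 + 1.0625 = 4.1515 W/m².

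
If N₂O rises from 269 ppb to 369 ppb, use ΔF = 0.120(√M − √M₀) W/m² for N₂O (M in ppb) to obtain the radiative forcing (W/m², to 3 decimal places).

ΔF = 0.337 W/m²

N₂O: 0.120 × (√369 − √269) = 0.120 × (19.2094 − 16.4012) = 0.120 × 2.8082 = 0.3370 W/m².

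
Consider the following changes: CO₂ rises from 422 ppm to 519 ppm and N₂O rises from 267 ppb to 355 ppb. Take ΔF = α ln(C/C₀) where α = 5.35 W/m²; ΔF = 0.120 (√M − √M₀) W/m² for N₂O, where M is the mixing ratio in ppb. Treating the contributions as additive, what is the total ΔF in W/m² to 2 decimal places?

ΔF = 1.41 W/m²

CO₂: 5.35 × ln(519/422) = 5.35 × ln(1.22986) = 5.35 × 0.20690 = 1.1069 W/m².
N₂O: 0.120 × (√355 − √267) = 0.120 × (18.8414 − 16.3401) = 0.120 × 2.5013 = 0.3002 W/m².
Total ΔF = 1.1069 + 0.3002 = 1.4071 W/m².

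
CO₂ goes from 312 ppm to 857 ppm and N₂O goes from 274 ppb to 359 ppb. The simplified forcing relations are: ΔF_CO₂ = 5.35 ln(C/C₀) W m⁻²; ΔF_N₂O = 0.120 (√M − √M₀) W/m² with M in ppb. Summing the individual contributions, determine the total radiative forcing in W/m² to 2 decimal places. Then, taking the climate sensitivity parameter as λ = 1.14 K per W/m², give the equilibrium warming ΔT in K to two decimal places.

CO₂: 5.35 × ln(857/312) = 5.35 × ln(2.74679) = 5.35 × 1.01043 = 5.4058 W/m².
N₂O: 0.120 × (√359 − √274) = 0.120 × (18.9473 − 16.5529) = 0.120 × 2.3944 = 0.2873 W/m².
Total ΔF = 5.4058 + 0.2873 = 5.6931 W/m².
ΔT = λ ΔF = 1.14 × 5.69 = 6.4866 K.

ΔF = 5.69 W/m²; ΔT = 6.49 K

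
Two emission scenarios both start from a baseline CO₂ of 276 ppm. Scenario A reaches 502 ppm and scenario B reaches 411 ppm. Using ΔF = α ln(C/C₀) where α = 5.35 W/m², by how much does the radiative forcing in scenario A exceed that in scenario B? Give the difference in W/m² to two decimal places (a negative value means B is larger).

ΔF_A = 5.35 ln(502/276) = 5.35 × 0.59820 = 3.2004 W/m².
ΔF_B = 5.35 ln(411/276) = 5.35 × 0.39819 = 2.1303 W/m².
Difference: 3.2004 − 2.1303 = 1.0701 W/m².

ΔF_A − ΔF_B = 1.07 W/m²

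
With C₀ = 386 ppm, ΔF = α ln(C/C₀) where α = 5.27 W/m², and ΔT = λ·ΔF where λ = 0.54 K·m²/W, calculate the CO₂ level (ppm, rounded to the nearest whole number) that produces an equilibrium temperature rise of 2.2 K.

Required forcing: ΔF = ΔT/λ = 2.2/0.54 = 4.0741 W/m².
Then ln(C/386) = ΔF/5.27 = 4.0741/5.27 = 0.77307.
So C = 386 × e^0.77307 = 386 × 2.16641 = 836.23 ppm.

C ≈ 836 ppm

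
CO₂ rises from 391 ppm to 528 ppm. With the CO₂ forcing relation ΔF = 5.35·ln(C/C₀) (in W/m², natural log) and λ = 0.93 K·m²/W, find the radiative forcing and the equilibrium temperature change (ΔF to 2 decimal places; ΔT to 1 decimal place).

ΔF = 1.61 W/m²; ΔT = 1.5 K

CO₂: 5.35 × ln(528/391) = 5.35 × ln(1.35038) = 5.35 × 0.30039 = 1.6071 W/m².
ΔT = λ ΔF = 0.93 × 1.61 = 1.4973 K.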